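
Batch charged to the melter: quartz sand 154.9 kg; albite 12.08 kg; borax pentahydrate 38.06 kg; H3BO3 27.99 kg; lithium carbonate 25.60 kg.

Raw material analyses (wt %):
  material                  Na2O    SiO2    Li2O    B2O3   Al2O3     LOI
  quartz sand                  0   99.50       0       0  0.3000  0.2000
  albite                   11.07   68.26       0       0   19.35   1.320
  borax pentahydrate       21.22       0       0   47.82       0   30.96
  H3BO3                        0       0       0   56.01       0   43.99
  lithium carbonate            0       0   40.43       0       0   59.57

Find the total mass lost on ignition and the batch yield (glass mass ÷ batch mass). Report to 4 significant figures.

LOI loss = 39.82 kg; glass = 218.8 kg; yield = 84.61%

Values along the way are shown with 4-significant-digit rounding at each printed step; full float precision is maintained at each step. Exactly one rounding goes into each reported number — the derived quantities, including totals, LOI, yield, net glass mass, the five compositions, are recomputed from the batch weights at 218.8 kg of glass at exact precision as they appear in the problem or answer text.
Per-material ignition loss:
  quartz sand: 154.9 × 0.002000 = 0.3098 kg
  albite: 12.08 × 0.01320 = 0.1595 kg
  borax pentahydrate: 38.06 × 0.3096 = 11.78 kg
  H3BO3: 27.99 × 0.4399 = 12.31 kg
  lithium carbonate: 25.60 × 0.5957 = 15.25 kg
Total LOI = 39.82 kg
Glass = batch − LOI = 258.6 − 39.82 = 218.8 kg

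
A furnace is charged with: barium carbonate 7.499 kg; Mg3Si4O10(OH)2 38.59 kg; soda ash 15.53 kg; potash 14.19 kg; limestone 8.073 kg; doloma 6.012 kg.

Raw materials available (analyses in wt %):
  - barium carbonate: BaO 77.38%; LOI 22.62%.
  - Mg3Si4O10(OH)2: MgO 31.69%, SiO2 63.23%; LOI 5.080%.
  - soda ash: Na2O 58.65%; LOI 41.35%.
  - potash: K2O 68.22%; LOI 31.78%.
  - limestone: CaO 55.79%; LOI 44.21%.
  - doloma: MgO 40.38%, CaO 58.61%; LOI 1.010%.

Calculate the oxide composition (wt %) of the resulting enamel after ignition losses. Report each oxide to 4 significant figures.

Glass mass = 71.68 kg (batch 89.89 − LOI 18.22).
Composition: Na2O 12.71%, K2O 13.51%, MgO 20.45%, CaO 11.20%, BaO 8.096%, SiO2 34.04%

Intermediates are rounded off to 4 significant figures as shown; each numeric step holds full precision end to end; a single rounding produces every reported number; derived quantities, which include the totals, the six compositions, net glass mass, the yield, ignition loss, are re-derived at full float precision, as given in problem or answer, from the weighed amounts for 71.68 kg of glass.
Per-oxide mass from batch:
  Na2O: 15.53·0.5865 = 9.108 kg
  K2O: 14.19·0.6822 = 9.680 kg
  MgO: 38.59·0.3169 + 6.012·0.4038 = 14.66 kg
  CaO: 8.073·0.5579 + 6.012·0.5861 = 8.028 kg
  BaO: 7.499·0.7738 = 5.803 kg
  SiO2: 38.59·0.6323 = 24.40 kg
LOI: 7.499·0.2262 + 38.59·0.05080 + 15.53·0.4135 + 14.19·0.3178 + 8.073·0.4421 + 6.012·0.01010 = 18.22 kg
Net of LOI, the glass mass = 89.89 − 18.22 = 71.68 kg (= the summed oxide contributions)
wt %: oxide over glass, times 100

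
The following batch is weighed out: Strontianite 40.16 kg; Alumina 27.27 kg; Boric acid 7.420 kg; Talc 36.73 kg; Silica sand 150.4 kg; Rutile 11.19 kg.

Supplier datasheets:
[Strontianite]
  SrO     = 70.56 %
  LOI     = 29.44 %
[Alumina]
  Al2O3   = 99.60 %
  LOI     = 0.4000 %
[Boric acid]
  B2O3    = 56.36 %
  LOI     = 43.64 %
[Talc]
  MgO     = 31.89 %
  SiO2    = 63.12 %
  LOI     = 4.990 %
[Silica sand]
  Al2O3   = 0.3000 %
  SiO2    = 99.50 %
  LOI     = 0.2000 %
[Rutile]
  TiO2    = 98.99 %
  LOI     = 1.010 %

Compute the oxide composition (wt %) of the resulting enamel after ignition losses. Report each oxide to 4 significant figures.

All arithmetic maintains full precision at all times; the intermediate values are displayed (rounded to four significant digits) in the printout — every reported value receives exactly one rounding; all derived quantities (net glass mass, LOI, six oxide percentages, the yield, the totals) are re-derived from the weighed amounts for 255.8 kg of glass at full float precision as set out in problem or answer.
Oxide masses out of the charge:
  Al2O3: 27.27·0.9960 + 150.4·0.003000 = 27.61 kg
  SrO: 40.16·0.7056 = 28.34 kg
  TiO2: 11.19·0.9899 = 11.08 kg
  MgO: 36.73·0.3189 = 11.71 kg
  SiO2: 36.73·0.6312 + 150.4·0.9950 = 172.8 kg
  B2O3: 7.420·0.5636 = 4.182 kg
LOI: 40.16·0.2944 + 27.27·0.004000 + 7.420·0.4364 + 36.73·0.04990 + 150.4·0.002000 + 11.19·0.01010 = 17.42 kg
batch − LOI leaves glass = 273.2 − 17.42 = 255.8 kg (equal to the oxide-mass sum)
each oxide over glass, ×100, is wt %

Glass mass = 255.8 kg (batch 273.2 − LOI 17.42).
Composition: Al2O3 10.80%, SrO 11.08%, TiO2 4.331%, MgO 4.580%, SiO2 67.58%, B2O3 1.635%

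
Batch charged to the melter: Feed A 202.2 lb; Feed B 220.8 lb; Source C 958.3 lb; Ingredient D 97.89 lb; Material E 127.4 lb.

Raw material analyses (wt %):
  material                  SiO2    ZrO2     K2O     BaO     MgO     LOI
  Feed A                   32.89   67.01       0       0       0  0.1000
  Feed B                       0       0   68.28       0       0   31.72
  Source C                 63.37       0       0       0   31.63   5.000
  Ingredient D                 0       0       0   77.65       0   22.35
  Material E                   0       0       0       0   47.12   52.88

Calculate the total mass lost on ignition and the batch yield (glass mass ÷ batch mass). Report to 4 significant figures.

LOI loss = 207.4 lb; glass = 1399 lb; yield = 87.09%

Working values are shown (rounded to four significant figures) in the working — all arithmetic maintains full precision at all times. Each reported figure undergoes a single rounding; derived quantities (LOI, totals, net glass mass, five oxide percentages, the yield) are recomputed from the batch weights on 1399 lb of glass at full float precision as given in the problem or answer text.
Ignition loss by material:
  Feed A: 202.2 × 0.001000 = 0.2022 lb
  Feed B: 220.8 × 0.3172 = 70.04 lb
  Source C: 958.3 × 0.05000 = 47.91 lb
  Ingredient D: 97.89 × 0.2235 = 21.88 lb
  Material E: 127.4 × 0.5288 = 67.37 lb
Total LOI = 207.4 lb
Glass = batch − LOI = 1607 − 207.4 = 1399 lb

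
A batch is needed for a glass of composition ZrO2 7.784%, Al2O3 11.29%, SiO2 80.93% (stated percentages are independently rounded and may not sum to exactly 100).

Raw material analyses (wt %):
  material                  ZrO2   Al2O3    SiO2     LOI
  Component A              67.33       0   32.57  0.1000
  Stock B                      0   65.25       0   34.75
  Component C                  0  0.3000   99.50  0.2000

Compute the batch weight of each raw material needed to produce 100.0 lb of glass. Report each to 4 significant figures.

The whole derivation maintains full float precision at each step — mid-chain values are printed, rounded to four significant figures, in the working — each reported number is rounded just once; the derived quantities are rebuilt at exact precision (the three compositions, the yield, totals, glass mass, LOI) from the batch weights on 100.0 lb of glass exactly as shown in the problem or answer text.
The oxide mass targets at 100.0 lb glass:
  ZrO2: 7.784% × 100.0 = 7.784 lb
  Al2O3: 11.29% × 100.0 = 11.29 lb
  SiO2: 80.93% × 100.0 = 80.93 lb
Checking each oxide sum from the weights as reported, under the basis named above (delivered sums recover each target inside rounding margins):
  ZrO2: 11.56·0.6733 = 7.783 lb (target 7.784 lb)
  Al2O3: 16.95·0.6525 + 77.55·0.003000 = 11.29 lb (target 11.29 lb)
  SiO2: 11.56·0.3257 + 77.55·0.9950 = 80.93 lb (target 80.93 lb)
Mass balance on the glass: batch Σ − ignition loss = 100.0 lb (the Σ of target masses is 100.0 lb; basis as stated: 100.0 lb — any gap is answer rounding).
Summing the batch: Σ batch = 106.1 lb; LOI removed, Σ of batch·LOI: 6.057 lb; yield = glass ÷ total batch = 94.29%.

Batch per 100.0 lb glass:
  Component A: 11.56 lb
  Stock B: 16.95 lb
  Component C: 77.55 lb
Total batch = 106.1 lb; LOI loss = 6.057 lb; yield = 94.29%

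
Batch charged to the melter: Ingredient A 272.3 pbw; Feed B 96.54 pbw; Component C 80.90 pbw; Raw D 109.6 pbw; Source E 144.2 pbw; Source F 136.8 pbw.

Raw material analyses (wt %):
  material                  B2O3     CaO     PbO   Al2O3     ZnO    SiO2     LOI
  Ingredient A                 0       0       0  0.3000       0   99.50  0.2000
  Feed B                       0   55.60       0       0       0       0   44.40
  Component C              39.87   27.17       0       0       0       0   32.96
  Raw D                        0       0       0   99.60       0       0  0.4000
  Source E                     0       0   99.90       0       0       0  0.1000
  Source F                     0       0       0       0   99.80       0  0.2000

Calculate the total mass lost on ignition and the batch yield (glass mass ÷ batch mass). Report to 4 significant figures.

Intermediates are rounded off to 4 significant figures as shown. All arithmetic carries full precision end to end; a single rounding finalizes each reported number. Derived quantities (glass mass, ignition loss, the yield, six oxide percentages, totals) are carried using the weight values for 769.4 pbw of glass in full precision precisely as stated by the problem or answer text.
Material-by-material LOI:
  Ingredient A: 272.3 × 0.002000 = 0.5446 pbw
  Feed B: 96.54 × 0.4440 = 42.86 pbw
  Component C: 80.90 × 0.3296 = 26.66 pbw
  Raw D: 109.6 × 0.004000 = 0.4384 pbw
  Source E: 144.2 × 0.001000 = 0.1442 pbw
  Source F: 136.8 × 0.002000 = 0.2736 pbw
Total LOI = 70.93 pbw
Glass = batch − LOI = 840.3 − 70.93 = 769.4 pbw

LOI loss = 70.93 pbw; glass = 769.4 pbw; yield = 91.56%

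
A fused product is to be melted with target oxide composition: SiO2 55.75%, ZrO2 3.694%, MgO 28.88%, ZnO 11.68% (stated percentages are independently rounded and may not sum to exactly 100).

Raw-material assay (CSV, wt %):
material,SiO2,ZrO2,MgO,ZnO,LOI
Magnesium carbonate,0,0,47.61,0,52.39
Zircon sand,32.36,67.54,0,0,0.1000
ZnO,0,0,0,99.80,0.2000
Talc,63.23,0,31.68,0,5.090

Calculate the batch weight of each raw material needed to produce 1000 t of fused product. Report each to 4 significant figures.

Batch per 1000 t fused product:
  Magnesium carbonate: 38.53 t
  Zircon sand: 54.69 t
  ZnO: 117.0 t
  Talc: 853.7 t
Total batch = 1064 t; LOI loss = 63.93 t; yield = 93.99%

Rounding to 4 significant figures applies to every mid-chain value as shown. The whole derivation keeps exact precision through the solve. Every reported number includes exactly one rounding. The derived quantities (the yield, totals, four oxide percentages, ignition loss, glass mass) are rebuilt in full precision starting from the weights per 1000 t of glass, exactly as printed in the question or the answer.
Oxide mass targets, per 1000 t fused product:
  SiO2: 55.75% × 1000 = 557.5 t
  ZrO2: 3.694% × 1000 = 36.94 t
  MgO: 28.88% × 1000 = 288.8 t
  ZnO: 11.68% × 1000 = 116.8 t
Oxide-by-oxide audit from the weights as reported, against the basis in use (sum by sum, the targets are met exact up to rounding of places):
  SiO2: 54.69·0.3236 + 853.7·0.6323 = 557.5 t (target 557.5 t)
  ZrO2: 54.69·0.6754 = 36.94 t (target 36.94 t)
  MgO: 38.53·0.4761 + 853.7·0.3168 = 288.8 t (target 288.8 t)
  ZnO: 117.0·0.9980 = 116.8 t (target 116.8 t)
Glass mass check: total charge less LOI = 1000 t (summing oxide targets gives 1000 t; with the basis standing at 1000 t — rounding explains the deltas).
Summing the batch: Σ batch = 1064 t; LOI removed, Σ of batch·LOI: 63.93 t; the yield ratio, glass ÷ batch: 93.99%.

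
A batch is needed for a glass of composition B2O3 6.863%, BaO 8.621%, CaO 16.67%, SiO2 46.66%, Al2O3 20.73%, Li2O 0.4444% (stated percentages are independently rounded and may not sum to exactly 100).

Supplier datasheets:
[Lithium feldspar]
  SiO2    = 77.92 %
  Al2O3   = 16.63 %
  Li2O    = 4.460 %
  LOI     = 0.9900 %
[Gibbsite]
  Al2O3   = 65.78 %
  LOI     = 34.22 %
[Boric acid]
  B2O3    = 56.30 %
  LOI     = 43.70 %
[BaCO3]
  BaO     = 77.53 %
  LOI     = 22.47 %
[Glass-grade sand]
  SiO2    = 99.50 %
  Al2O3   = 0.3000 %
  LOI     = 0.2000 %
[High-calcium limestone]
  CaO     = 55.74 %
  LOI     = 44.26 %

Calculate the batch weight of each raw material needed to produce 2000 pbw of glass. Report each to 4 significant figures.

The whole derivation keeps exact precision through the solve — intermediates are shown rounded to four significant digits in the printout — every reported number receives exactly one rounding. Derived quantities, including six oxide percentages, totals, yield, ignition loss, net glass mass, are recomputed starting from the weights per 2000 pbw of glass at full precision as quoted within the problem or answer text.
Oxide mass targets, per 2000 pbw glass:
  B2O3: 6.863% × 2000 = 137.3 pbw
  BaO: 8.621% × 2000 = 172.4 pbw
  CaO: 16.67% × 2000 = 333.4 pbw
  SiO2: 46.66% × 2000 = 933.2 pbw
  Al2O3: 20.73% × 2000 = 414.6 pbw
  Li2O: 0.4444% × 2000 = 8.888 pbw
Oxide-by-oxide audit from the weights as reported, against the basis in use (summed amounts equal target values given rounding of the digits):
  B2O3: 243.8·0.5630 = 137.3 pbw (target 137.3 pbw)
  BaO: 222.4·0.7753 = 172.4 pbw (target 172.4 pbw)
  CaO: 598.1·0.5574 = 333.4 pbw (target 333.4 pbw)
  SiO2: 199.3·0.7792 + 781.8·0.9950 = 933.2 pbw (target 933.2 pbw)
  Al2O3: 199.3·0.1663 + 576.3·0.6578 + 781.8·0.003000 = 414.6 pbw (target 414.6 pbw)
  Li2O: 199.3·0.04460 = 8.889 pbw (target 8.888 pbw)
Glass-mass bookkeeping: the batch minus its LOI: 2000 pbw (targets for the oxides total 2000 pbw; with the basis standing at 2000 pbw — gaps are rounding artifacts).
Batch total: Σ batch = 2622 pbw; LOI loss = Σ batch·LOI = 622.0 pbw; the yield ratio, glass ÷ batch: 76.28%.

Batch per 2000 pbw glass:
  Lithium feldspar: 199.3 pbw
  Gibbsite: 576.3 pbw
  Boric acid: 243.8 pbw
  BaCO3: 222.4 pbw
  Glass-grade sand: 781.8 pbw
  High-calcium limestone: 598.1 pbw
Total batch = 2622 pbw; LOI loss = 622.0 pbw; yield = 76.28%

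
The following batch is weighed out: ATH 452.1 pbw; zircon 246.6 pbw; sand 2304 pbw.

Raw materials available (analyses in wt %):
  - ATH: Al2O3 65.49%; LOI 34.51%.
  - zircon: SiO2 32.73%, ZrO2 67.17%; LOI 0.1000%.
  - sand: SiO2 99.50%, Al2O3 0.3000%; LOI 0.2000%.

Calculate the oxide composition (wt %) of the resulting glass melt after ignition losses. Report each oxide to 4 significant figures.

Glass mass = 2842 pbw (batch 3003 − LOI 160.9).
Composition: SiO2 83.51%, ZrO2 5.829%, Al2O3 10.66%

Each numeric step carries full precision all the way through — mid-chain values are displayed rounded off to 4 significant digits at each printed step; every reported value is rounded only once — all derived quantities (yield, the totals, net glass mass, ignition loss, the three compositions) are recomputed at exact precision starting from the weights on 2842 pbw of glass, precisely as stated by either problem or answer.
Oxide masses out of the charge:
  SiO2: 246.6·0.3273 + 2304·0.9950 = 2373 pbw
  ZrO2: 246.6·0.6717 = 165.6 pbw
  Al2O3: 452.1·0.6549 + 2304·0.003000 = 303.0 pbw
LOI: 452.1·0.3451 + 246.6·0.001000 + 2304·0.002000 = 160.9 pbw
Glass = total batch minus LOI = 3003 − 160.9 = 2842 pbw (the oxide masses sum to this)
wt % = oxide mass / glass mass × 100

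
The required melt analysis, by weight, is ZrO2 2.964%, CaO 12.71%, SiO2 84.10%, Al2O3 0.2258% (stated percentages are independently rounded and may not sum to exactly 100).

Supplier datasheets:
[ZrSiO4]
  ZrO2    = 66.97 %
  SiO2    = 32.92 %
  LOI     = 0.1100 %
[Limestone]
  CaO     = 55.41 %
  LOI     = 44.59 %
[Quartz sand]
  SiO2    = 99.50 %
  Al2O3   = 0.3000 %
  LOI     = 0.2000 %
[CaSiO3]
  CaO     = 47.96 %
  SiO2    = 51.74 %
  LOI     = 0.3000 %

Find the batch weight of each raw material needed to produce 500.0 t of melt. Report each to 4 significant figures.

Batch per 500.0 t melt:
  ZrSiO4: 22.13 t
  Limestone: 49.84 t
  Quartz sand: 376.3 t
  CaSiO3: 74.92 t
Total batch = 523.2 t; LOI loss = 23.23 t; yield = 95.56%

Full precision is carried throughout; values along the way are displayed, rounded to four significant digits, when written out — exactly one rounding is applied to every reported figure — derived quantities, including yield, the four compositions, LOI, glass mass, totals, are re-derived from the weighed amounts for 500.0 t of glass in full precision, exactly as shown in either problem or answer.
The oxide mass targets at 500.0 t melt:
  ZrO2: 2.964% × 500.0 = 14.82 t
  CaO: 12.71% × 500.0 = 63.55 t
  SiO2: 84.10% × 500.0 = 420.5 t
  Al2O3: 0.2258% × 500.0 = 1.129 t
Mass-balance tally per oxide using the reported weights, on the stated basis (summed amounts equal target values once rounding is allowed for):
  ZrO2: 22.13·0.6697 = 14.82 t (target 14.82 t)
  CaO: 49.84·0.5541 + 74.92·0.4796 = 63.55 t (target 63.55 t)
  SiO2: 22.13·0.3292 + 376.3·0.9950 + 74.92·0.5174 = 420.5 t (target 420.5 t)
  Al2O3: 376.3·0.003000 = 1.129 t (target 1.129 t)
Glass-mass bookkeeping: net batch after ignition = 500.0 t (summing oxide targets gives 500.0 t; stated basis 500.0 t — rounding explains the deltas).
Batch grand total — Σ batch = 523.2 t; Σ batch·LOI gives LOI loss = 23.23 t; yield: glass divided by total = 95.56%.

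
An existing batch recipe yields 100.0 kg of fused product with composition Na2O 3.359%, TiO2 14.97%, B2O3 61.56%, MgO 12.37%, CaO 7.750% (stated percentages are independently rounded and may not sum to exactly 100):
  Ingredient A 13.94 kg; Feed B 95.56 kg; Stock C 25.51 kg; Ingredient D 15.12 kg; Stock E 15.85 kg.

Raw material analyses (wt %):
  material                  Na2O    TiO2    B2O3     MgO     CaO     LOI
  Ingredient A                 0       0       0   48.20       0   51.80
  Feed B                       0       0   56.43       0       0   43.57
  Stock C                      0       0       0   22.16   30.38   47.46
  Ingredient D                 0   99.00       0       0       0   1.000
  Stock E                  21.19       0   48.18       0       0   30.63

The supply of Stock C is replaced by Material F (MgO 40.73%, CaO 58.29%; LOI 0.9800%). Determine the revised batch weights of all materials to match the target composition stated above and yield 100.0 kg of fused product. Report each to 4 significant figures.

Revised batch per 100.0 kg fused product:
  Ingredient A: 14.43 kg
  Feed B: 95.56 kg
  Material F: 13.30 kg
  Ingredient D: 15.12 kg
  Stock E: 15.85 kg
Total batch = 154.3 kg; LOI loss = 54.25 kg

The intermediate values are printed, rounded to four significant digits, in the printout. Every computation carries full precision all the way through; exactly one rounding lands on each reported number; derived quantities (glass mass, five oxide percentages, ignition loss, yield, the totals) are re-derived in full precision starting from the weights for 100.0 kg of glass as written in the problem or the answer.
Target oxide masses per 100.0 kg fused product:
  Na2O: 3.359% × 100.0 = 3.359 kg
  TiO2: 14.97% × 100.0 = 14.97 kg
  B2O3: 61.56% × 100.0 = 61.56 kg
  MgO: 12.37% × 100.0 = 12.37 kg
  CaO: 7.750% × 100.0 = 7.750 kg
A balance pass over the oxides, working from each reported weight, against the basis in use (target by target, the sums agree net of answer rounding effects):
  Na2O: 15.85·0.2119 = 3.359 kg (target 3.359 kg)
  TiO2: 15.12·0.9900 = 14.97 kg (target 14.97 kg)
  B2O3: 95.56·0.5643 + 15.85·0.4818 = 61.56 kg (target 61.56 kg)
  MgO: 14.43·0.4820 + 13.30·0.4073 = 12.37 kg (target 12.37 kg)
  CaO: 13.30·0.5829 = 7.753 kg (target 7.750 kg)
Auditing the glass mass value: batch total minus LOI = 100.0 kg (per-oxide target masses sum to 100.0 kg; with the basis standing at 100.0 kg — differing by rounding only).
Batch grand total — Σ batch = 154.3 kg; the LOI term Σ batch·LOI equals 54.25 kg; yield: glass divided by total = 64.83%.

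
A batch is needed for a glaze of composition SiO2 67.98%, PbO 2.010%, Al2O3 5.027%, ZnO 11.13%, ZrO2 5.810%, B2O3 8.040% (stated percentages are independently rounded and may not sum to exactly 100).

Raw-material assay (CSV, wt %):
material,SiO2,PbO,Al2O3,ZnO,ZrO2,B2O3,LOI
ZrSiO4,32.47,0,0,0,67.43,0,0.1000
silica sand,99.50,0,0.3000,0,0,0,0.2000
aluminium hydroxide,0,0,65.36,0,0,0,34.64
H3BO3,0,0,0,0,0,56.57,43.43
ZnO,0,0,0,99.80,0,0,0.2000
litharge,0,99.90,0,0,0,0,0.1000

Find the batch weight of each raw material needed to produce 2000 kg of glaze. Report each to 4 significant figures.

Batch per 2000 kg glaze:
  ZrSiO4: 172.3 kg
  silica sand: 1310 kg
  aluminium hydroxide: 147.8 kg
  H3BO3: 284.2 kg
  ZnO: 223.0 kg
  litharge: 40.24 kg
Total batch = 2178 kg; LOI loss = 177.9 kg; yield = 91.83%

Every computation carries full precision in every operation — working values are printed, with 4-significant-figure rounding, alongside each step — a single rounding finalizes each reported value — derived quantities are computed starting from the weights for 2000 kg of glass in exact precision (the yield, totals, six oxide percentages, ignition loss, glass mass), exactly as printed in problem or answer.
The oxide mass targets at 2000 kg glaze:
  SiO2: 67.98% × 2000 = 1360 kg
  PbO: 2.010% × 2000 = 40.20 kg
  Al2O3: 5.027% × 2000 = 100.5 kg
  ZnO: 11.13% × 2000 = 222.6 kg
  ZrO2: 5.810% × 2000 = 116.2 kg
  B2O3: 8.040% × 2000 = 160.8 kg
Mass-balance tally per oxide working from each reported weight, on the stated basis (sums match the target masses inside rounding margins):
  SiO2: 172.3·0.3247 + 1310·0.9950 = 1359 kg (target 1360 kg)
  PbO: 40.24·0.9990 = 40.20 kg (target 40.20 kg)
  Al2O3: 1310·0.003000 + 147.8·0.6536 = 100.5 kg (target 100.5 kg)
  ZnO: 223.0·0.9980 = 222.6 kg (target 222.6 kg)
  ZrO2: 172.3·0.6743 = 116.2 kg (target 116.2 kg)
  B2O3: 284.2·0.5657 = 160.8 kg (target 160.8 kg)
Consistency of the glass mass: Σ batch − LOI loss = 2000 kg (the Σ of target masses is 2000 kg; stated basis 2000 kg — rounding explains the deltas).
Summing the batch: Σ batch = 2178 kg; loss to ignition Σ batch·LOI = 177.9 kg; yield = glass ÷ total batch = 91.83%.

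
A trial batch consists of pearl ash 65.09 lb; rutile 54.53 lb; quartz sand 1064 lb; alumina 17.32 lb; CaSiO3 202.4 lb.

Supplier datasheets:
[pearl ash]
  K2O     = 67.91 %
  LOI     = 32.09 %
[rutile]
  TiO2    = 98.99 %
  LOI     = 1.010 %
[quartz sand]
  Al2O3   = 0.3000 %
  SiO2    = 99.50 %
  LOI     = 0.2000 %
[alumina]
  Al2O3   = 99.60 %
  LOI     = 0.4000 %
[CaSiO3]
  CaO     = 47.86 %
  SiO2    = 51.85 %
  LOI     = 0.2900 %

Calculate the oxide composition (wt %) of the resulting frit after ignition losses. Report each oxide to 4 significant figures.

Glass mass = 1379 lb (batch 1403 − LOI 24.22).
Composition: Al2O3 1.482%, TiO2 3.914%, CaO 7.024%, SiO2 84.37%, K2O 3.205%

All arithmetic holds full float precision at all times; intermediates are rounded to four significant digits wherever printed — every reported figure is rounded exactly once; derived quantities (the yield, glass mass, totals, the five compositions, LOI) are carried from the batch weights for 1379 lb of glass in full precision, as they appear in the problem or answer text.
Oxide-by-oxide delivered mass:
  Al2O3: 1064·0.003000 + 17.32·0.9960 = 20.44 lb
  TiO2: 54.53·0.9899 = 53.98 lb
  CaO: 202.4·0.4786 = 96.87 lb
  SiO2: 1064·0.9950 + 202.4·0.5185 = 1164 lb
  K2O: 65.09·0.6791 = 44.20 lb
LOI: 65.09·0.3209 + 54.53·0.01010 + 1064·0.002000 + 17.32·0.004000 + 202.4·0.002900 = 24.22 lb
The glass mass, total less LOI, = 1403 − 24.22 = 1379 lb (= the summed oxide contributions)
wt % = 100 × oxide mass / glass mass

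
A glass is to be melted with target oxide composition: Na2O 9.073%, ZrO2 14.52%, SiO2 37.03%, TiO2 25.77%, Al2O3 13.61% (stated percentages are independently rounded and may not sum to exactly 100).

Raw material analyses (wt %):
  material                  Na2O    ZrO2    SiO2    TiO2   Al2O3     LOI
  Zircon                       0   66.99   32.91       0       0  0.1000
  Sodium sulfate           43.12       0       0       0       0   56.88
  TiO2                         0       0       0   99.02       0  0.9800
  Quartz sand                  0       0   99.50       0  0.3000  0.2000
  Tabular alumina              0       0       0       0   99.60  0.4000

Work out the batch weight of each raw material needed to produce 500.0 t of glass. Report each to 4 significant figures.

Values along the way are printed rounded off to 4 significant figures when written out. Every computation runs at full float precision at each step. Exactly one rounding goes into each reported number. All derived quantities, including LOI, the yield, the totals, five oxide percentages, net glass mass, are re-derived from the weighed amounts for 500.0 t of glass in full precision as quoted within either problem or answer.
The oxide mass targets at 500.0 t glass:
  Na2O: 9.073% × 500.0 = 45.36 t
  ZrO2: 14.52% × 500.0 = 72.60 t
  SiO2: 37.03% × 500.0 = 185.2 t
  TiO2: 25.77% × 500.0 = 128.8 t
  Al2O3: 13.61% × 500.0 = 68.05 t
Per-oxide balance check given the weights on record, on the stated basis (sum by sum, the targets are met net of answer rounding effects):
  Na2O: 105.2·0.4312 = 45.36 t (target 45.36 t)
  ZrO2: 108.4·0.6699 = 72.62 t (target 72.60 t)
  SiO2: 108.4·0.3291 + 150.2·0.9950 = 185.1 t (target 185.2 t)
  TiO2: 130.1·0.9902 = 128.8 t (target 128.8 t)
  Al2O3: 150.2·0.003000 + 67.87·0.9960 = 68.05 t (target 68.05 t)
Mass balance on the glass: Σ batch − LOI loss = 500.0 t (targets for the oxides total 500.0 t; the stated basis being 500.0 t — a pure rounding effect).
Total batch = Σ batch = 561.8 t; LOI removed, Σ of batch·LOI: 61.79 t; yield: glass divided by total = 89.00%.

Batch per 500.0 t glass:
  Zircon: 108.4 t
  Sodium sulfate: 105.2 t
  TiO2: 130.1 t
  Quartz sand: 150.2 t
  Tabular alumina: 67.87 t
Total batch = 561.8 t; LOI loss = 61.79 t; yield = 89.00%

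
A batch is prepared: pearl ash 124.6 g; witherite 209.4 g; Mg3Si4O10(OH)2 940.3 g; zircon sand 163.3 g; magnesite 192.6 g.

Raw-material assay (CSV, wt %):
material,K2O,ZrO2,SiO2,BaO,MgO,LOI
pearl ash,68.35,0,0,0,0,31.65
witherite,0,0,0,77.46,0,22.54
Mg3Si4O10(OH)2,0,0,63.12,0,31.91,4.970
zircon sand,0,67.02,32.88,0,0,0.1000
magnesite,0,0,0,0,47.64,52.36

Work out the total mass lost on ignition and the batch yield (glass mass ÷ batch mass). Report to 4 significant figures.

The whole derivation keeps exact precision throughout — working values are displayed rounded to 4 significant figures between the steps; every reported value receives exactly one rounding — the derived quantities are recomputed from the weighed amounts on 1396 g of glass in full float precision (yield, totals, net glass mass, five oxide percentages, LOI), as given in either problem or answer.
Loss on ignition, line by line:
  pearl ash: 124.6 × 0.3165 = 39.44 g
  witherite: 209.4 × 0.2254 = 47.20 g
  Mg3Si4O10(OH)2: 940.3 × 0.04970 = 46.73 g
  zircon sand: 163.3 × 0.001000 = 0.1633 g
  magnesite: 192.6 × 0.5236 = 100.8 g
Total LOI = 234.4 g
Glass = batch − LOI = 1630 − 234.4 = 1396 g

LOI loss = 234.4 g; glass = 1396 g; yield = 85.62%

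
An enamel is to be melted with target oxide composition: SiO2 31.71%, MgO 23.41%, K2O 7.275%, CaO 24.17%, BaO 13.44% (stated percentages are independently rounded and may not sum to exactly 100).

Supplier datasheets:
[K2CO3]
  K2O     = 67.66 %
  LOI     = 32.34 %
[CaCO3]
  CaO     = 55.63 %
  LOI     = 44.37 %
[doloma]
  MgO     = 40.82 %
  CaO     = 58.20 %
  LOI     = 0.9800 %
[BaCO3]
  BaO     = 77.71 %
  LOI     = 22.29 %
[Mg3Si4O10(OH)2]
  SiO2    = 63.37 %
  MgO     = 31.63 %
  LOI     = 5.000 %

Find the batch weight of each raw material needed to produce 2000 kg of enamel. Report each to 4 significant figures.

The working math keeps full float precision from first step to last; intermediates appear with 4-significant-figure rounding in the printout — a single rounding finalizes every reported value — the derived quantities, which include glass mass, yield, LOI, five oxide percentages, totals, are computed at full precision, as given in the problem or the answer, from the weighed amounts at 2000 kg of glass.
Target oxide masses per 2000 kg enamel:
  SiO2: 31.71% × 2000 = 634.2 kg
  MgO: 23.41% × 2000 = 468.2 kg
  K2O: 7.275% × 2000 = 145.5 kg
  CaO: 24.17% × 2000 = 483.4 kg
  BaO: 13.44% × 2000 = 268.8 kg
Mass-balance tally per oxide applying the batch weights above, on the stated basis (target by target, the sums agree exact up to rounding of places):
  SiO2: 1001·0.6337 = 634.3 kg (target 634.2 kg)
  MgO: 371.5·0.4082 + 1001·0.3163 = 468.3 kg (target 468.2 kg)
  K2O: 215.0·0.6766 = 145.5 kg (target 145.5 kg)
  CaO: 480.3·0.5563 + 371.5·0.5820 = 483.4 kg (target 483.4 kg)
  BaO: 345.9·0.7771 = 268.8 kg (target 268.8 kg)
Glass-mass bookkeeping: batch Σ − ignition loss = 2000 kg (per-oxide target masses sum to 2000 kg; the stated basis being 2000 kg — any gap is answer rounding).
Whole-batch sum: Σ batch = 2414 kg; ignition loss, Σ(batch × LOI) = 413.4 kg; yield = glass ÷ total batch = 82.87%.

Batch per 2000 kg enamel:
  K2CO3: 215.0 kg
  CaCO3: 480.3 kg
  doloma: 371.5 kg
  BaCO3: 345.9 kg
  Mg3Si4O10(OH)2: 1001 kg
Total batch = 2414 kg; LOI loss = 413.4 kg; yield = 82.87%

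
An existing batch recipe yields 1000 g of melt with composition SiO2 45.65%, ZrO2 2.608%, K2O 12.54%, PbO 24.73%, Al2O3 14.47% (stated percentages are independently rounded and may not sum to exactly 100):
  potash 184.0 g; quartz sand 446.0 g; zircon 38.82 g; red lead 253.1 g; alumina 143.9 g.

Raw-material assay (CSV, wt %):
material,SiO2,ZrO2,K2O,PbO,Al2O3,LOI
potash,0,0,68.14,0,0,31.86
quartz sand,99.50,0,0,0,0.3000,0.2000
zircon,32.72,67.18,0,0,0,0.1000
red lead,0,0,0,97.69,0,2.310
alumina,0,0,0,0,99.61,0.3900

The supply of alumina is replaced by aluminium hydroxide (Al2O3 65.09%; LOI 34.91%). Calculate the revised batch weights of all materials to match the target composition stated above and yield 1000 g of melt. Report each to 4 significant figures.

The intermediate values appear with 4-significant-figure rounding across the worked steps — the whole derivation carries full float precision in every operation — each reported figure is rounded exactly once; the derived quantities (LOI, the yield, totals, the five compositions, glass mass) are re-derived at full float precision from the weighed amounts per 1000 g of glass exactly as shown in problem or answer.
The oxide mass targets at 1000 g melt:
  SiO2: 45.65% × 1000 = 456.5 g
  ZrO2: 2.608% × 1000 = 26.08 g
  K2O: 12.54% × 1000 = 125.4 g
  PbO: 24.73% × 1000 = 247.3 g
  Al2O3: 14.47% × 1000 = 144.7 g
Per-oxide balance check using the reported weights, under the basis named above (each sum matches its target mass modulo rounding of the values):
  SiO2: 446.0·0.9950 + 38.82·0.3272 = 456.5 g (target 456.5 g)
  ZrO2: 38.82·0.6718 = 26.08 g (target 26.08 g)
  K2O: 184.0·0.6814 = 125.4 g (target 125.4 g)
  PbO: 253.1·0.9769 = 247.3 g (target 247.3 g)
  Al2O3: 446.0·0.003000 + 220.3·0.6509 = 144.7 g (target 144.7 g)
The glass-mass cross-check: net batch after ignition = 999.9 g (the Σ of target masses is 1000 g; basis as stated: 1000 g — any gap is answer rounding).
Total batch = Σ batch = 1142 g; LOI loss = Σ batch·LOI = 142.3 g; yield = glass ÷ total batch = 87.54%.

Revised batch per 1000 g melt:
  potash: 184.0 g
  quartz sand: 446.0 g
  zircon: 38.82 g
  red lead: 253.1 g
  aluminium hydroxide: 220.3 g
Total batch = 1142 g; LOI loss = 142.3 g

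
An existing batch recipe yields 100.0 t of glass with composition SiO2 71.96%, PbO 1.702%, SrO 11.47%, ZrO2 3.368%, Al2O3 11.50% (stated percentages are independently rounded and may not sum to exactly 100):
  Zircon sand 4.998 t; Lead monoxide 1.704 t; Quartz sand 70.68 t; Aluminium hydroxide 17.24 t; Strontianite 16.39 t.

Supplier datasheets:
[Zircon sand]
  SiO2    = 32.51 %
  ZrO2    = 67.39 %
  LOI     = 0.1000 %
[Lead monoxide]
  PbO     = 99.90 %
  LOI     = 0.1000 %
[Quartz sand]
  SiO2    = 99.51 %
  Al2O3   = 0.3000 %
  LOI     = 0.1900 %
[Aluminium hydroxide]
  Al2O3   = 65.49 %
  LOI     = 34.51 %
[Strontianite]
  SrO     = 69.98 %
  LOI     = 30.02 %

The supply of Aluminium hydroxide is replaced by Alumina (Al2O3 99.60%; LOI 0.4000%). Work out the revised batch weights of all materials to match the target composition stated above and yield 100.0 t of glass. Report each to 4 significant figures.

Revised batch per 100.0 t glass:
  Zircon sand: 4.998 t
  Lead monoxide: 1.704 t
  Quartz sand: 70.68 t
  Alumina: 11.33 t
  Strontianite: 16.39 t
Total batch = 105.1 t; LOI loss = 5.107 t

Values along the way are printed, rounded to 4 significant figures, on the page — the working math keeps full precision all the way through — a single rounding finalizes each reported number; the derived quantities (the five compositions, ignition loss, glass mass, the totals, yield) are recomputed at full precision using the weight values at 100.0 t of glass as they appear in the problem or the answer.
Target oxide masses per 100.0 t glass:
  SiO2: 71.96% × 100.0 = 71.96 t
  PbO: 1.702% × 100.0 = 1.702 t
  SrO: 11.47% × 100.0 = 11.47 t
  ZrO2: 3.368% × 100.0 = 3.368 t
  Al2O3: 11.50% × 100.0 = 11.50 t
Mass-balance tally per oxide working from each reported weight, against the basis in use (sums match the target masses within answer rounding):
  SiO2: 4.998·0.3251 + 70.68·0.9951 = 71.96 t (target 71.96 t)
  PbO: 1.704·0.9990 = 1.702 t (target 1.702 t)
  SrO: 16.39·0.6998 = 11.47 t (target 11.47 t)
  ZrO2: 4.998·0.6739 = 3.368 t (target 3.368 t)
  Al2O3: 70.68·0.003000 + 11.33·0.9960 = 11.50 t (target 11.50 t)
The glass-mass cross-check: batch total minus LOI = 100.0 t (targets for the oxides total 100.0 t; the stated basis being 100.0 t — rounding explains the deltas).
Total batch = Σ batch = 105.1 t; Σ batch·LOI gives LOI loss = 5.107 t; glass ÷ batch gives a yield of 95.14%.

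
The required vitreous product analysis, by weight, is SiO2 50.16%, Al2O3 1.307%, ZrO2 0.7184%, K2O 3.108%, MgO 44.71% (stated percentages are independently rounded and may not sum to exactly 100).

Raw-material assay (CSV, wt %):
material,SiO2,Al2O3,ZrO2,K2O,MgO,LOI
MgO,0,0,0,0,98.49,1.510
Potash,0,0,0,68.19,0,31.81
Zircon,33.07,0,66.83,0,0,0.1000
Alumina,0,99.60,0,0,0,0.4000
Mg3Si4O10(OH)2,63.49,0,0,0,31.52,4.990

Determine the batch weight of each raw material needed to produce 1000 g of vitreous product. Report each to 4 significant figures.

Batch per 1000 g vitreous product:
  MgO: 202.9 g
  Potash: 45.58 g
  Zircon: 10.75 g
  Alumina: 13.12 g
  Mg3Si4O10(OH)2: 784.4 g
Total batch = 1057 g; LOI loss = 56.77 g; yield = 94.63%

The intermediate values are printed with 4-significant-digit rounding in the working; each numeric step carries full precision at every stage — every reported result is rounded exactly once; all derived quantities (net glass mass, five oxide percentages, LOI, the totals, yield) are re-derived at exact precision starting from the weights per 1000 g of glass as set out in either problem or answer.
The oxide mass targets at 1000 g vitreous product:
  SiO2: 50.16% × 1000 = 501.6 g
  Al2O3: 1.307% × 1000 = 13.07 g
  ZrO2: 0.7184% × 1000 = 7.184 g
  K2O: 3.108% × 1000 = 31.08 g
  MgO: 44.71% × 1000 = 447.1 g
Per-oxide balance check per the reported batch figures, under the basis named above (every target is met by its sum within answer rounding):
  SiO2: 10.75·0.3307 + 784.4·0.6349 = 501.6 g (target 501.6 g)
  Al2O3: 13.12·0.9960 = 13.07 g (target 13.07 g)
  ZrO2: 10.75·0.6683 = 7.184 g (target 7.184 g)
  K2O: 45.58·0.6819 = 31.08 g (target 31.08 g)
  MgO: 202.9·0.9849 + 784.4·0.3152 = 447.1 g (target 447.1 g)
Glass mass check: total batch − LOI = 1000 g (summing oxide targets gives 1000 g; stated basis 1000 g — any gap is answer rounding).
Whole-batch sum: Σ batch = 1057 g; LOI removed, Σ of batch·LOI: 56.77 g; glass ÷ batch gives a yield of 94.63%.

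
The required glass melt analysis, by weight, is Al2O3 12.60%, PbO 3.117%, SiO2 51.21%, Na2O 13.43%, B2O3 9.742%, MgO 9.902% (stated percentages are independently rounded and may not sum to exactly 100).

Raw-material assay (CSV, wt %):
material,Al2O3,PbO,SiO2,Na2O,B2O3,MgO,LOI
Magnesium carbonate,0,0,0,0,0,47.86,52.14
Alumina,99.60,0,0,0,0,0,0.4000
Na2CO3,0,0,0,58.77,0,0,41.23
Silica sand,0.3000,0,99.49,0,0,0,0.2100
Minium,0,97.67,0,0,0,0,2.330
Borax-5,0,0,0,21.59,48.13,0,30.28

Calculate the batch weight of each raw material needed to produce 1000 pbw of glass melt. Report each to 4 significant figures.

Working values are displayed, rounded to four significant digits, on the page. The working math runs at full float precision in all steps — each reported result takes exactly one rounding. All derived quantities, which include LOI, totals, the six compositions, net glass mass, the yield, are recomputed at full precision, precisely as stated by the problem or the answer, from the batch weights on 1000 pbw of glass.
Oxide mass targets, per 1000 pbw glass melt:
  Al2O3: 12.60% × 1000 = 126.0 pbw
  PbO: 3.117% × 1000 = 31.17 pbw
  SiO2: 51.21% × 1000 = 512.1 pbw
  Na2O: 13.43% × 1000 = 134.3 pbw
  B2O3: 9.742% × 1000 = 97.42 pbw
  MgO: 9.902% × 1000 = 99.02 pbw
Sums-versus-targets review working from each reported weight, versus the basis set out (sums match the target masses up to rounding of the answer):
  Al2O3: 125.0·0.9960 + 514.7·0.003000 = 126.0 pbw (target 126.0 pbw)
  PbO: 31.91·0.9767 = 31.17 pbw (target 31.17 pbw)
  SiO2: 514.7·0.9949 = 512.1 pbw (target 512.1 pbw)
  Na2O: 154.2·0.5877 + 202.4·0.2159 = 134.3 pbw (target 134.3 pbw)
  B2O3: 202.4·0.4813 = 97.42 pbw (target 97.42 pbw)
  MgO: 206.9·0.4786 = 99.02 pbw (target 99.02 pbw)
Mass balance on the glass: net batch after ignition = 1000 pbw (the targets, summed, come to 1000 pbw; basis as stated: 1000 pbw — rounding explains the deltas).
Adding the batch up: Σ batch = 1235 pbw; ignition loss, Σ(batch × LOI) = 235.1 pbw; yield: glass divided by total = 80.97%.

Batch per 1000 pbw glass melt:
  Magnesium carbonate: 206.9 pbw
  Alumina: 125.0 pbw
  Na2CO3: 154.2 pbw
  Silica sand: 514.7 pbw
  Minium: 31.91 pbw
  Borax-5: 202.4 pbw
Total batch = 1235 pbw; LOI loss = 235.1 pbw; yield = 80.97%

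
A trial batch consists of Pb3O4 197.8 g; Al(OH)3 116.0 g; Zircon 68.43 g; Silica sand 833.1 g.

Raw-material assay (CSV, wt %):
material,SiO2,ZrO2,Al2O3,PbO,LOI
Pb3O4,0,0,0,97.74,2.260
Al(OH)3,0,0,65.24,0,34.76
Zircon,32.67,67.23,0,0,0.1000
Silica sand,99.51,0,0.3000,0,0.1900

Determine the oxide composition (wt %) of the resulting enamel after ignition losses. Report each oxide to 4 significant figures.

Glass mass = 1169 g (batch 1215 − LOI 46.44).
Composition: SiO2 72.84%, ZrO2 3.936%, Al2O3 6.688%, PbO 16.54%

Mid-chain values are displayed with 4-significant-figure rounding across the worked steps. Full precision is held through every step; every reported value takes just one rounding — all derived quantities, including four oxide percentages, net glass mass, totals, LOI, yield, are computed from the weighed amounts per 1169 g of glass in full precision, as they appear in the problem or answer text.
Oxide-by-oxide delivered mass:
  SiO2: 68.43·0.3267 + 833.1·0.9951 = 851.4 g
  ZrO2: 68.43·0.6723 = 46.01 g
  Al2O3: 116.0·0.6524 + 833.1·0.003000 = 78.18 g
  PbO: 197.8·0.9774 = 193.3 g
LOI: 197.8·0.02260 + 116.0·0.3476 + 68.43·0.001000 + 833.1·0.001900 = 46.44 g
Glass mass = batch − LOI = 1215 − 46.44 = 1169 g (matching Σ of the oxides)
wt % = oxide mass / glass mass × 100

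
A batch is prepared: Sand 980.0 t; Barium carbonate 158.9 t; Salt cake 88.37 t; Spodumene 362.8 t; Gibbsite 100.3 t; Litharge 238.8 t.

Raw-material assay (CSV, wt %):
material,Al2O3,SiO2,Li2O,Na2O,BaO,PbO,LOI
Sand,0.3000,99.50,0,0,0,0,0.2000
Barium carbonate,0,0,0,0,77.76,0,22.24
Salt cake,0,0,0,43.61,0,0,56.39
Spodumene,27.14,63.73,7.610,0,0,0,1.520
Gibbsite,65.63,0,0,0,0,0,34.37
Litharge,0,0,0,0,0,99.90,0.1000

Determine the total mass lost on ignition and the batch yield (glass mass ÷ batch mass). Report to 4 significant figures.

LOI loss = 127.4 t; glass = 1802 t; yield = 93.40%

The working math keeps full precision at all times; working values are printed rounded off to 4 significant digits between the steps. Each reported figure includes exactly one rounding. All derived quantities, including the yield, six oxide percentages, net glass mass, the totals, LOI, are recomputed from the weighed amounts for 1802 t of glass in exact precision as given in question or answer.
LOI of each material in turn:
  Sand: 980.0 × 0.002000 = 1.960 t
  Barium carbonate: 158.9 × 0.2224 = 35.34 t
  Salt cake: 88.37 × 0.5639 = 49.83 t
  Spodumene: 362.8 × 0.01520 = 5.515 t
  Gibbsite: 100.3 × 0.3437 = 34.47 t
  Litharge: 238.8 × 0.001000 = 0.2388 t
Total LOI = 127.4 t
Glass = batch − LOI = 1929 − 127.4 = 1802 t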